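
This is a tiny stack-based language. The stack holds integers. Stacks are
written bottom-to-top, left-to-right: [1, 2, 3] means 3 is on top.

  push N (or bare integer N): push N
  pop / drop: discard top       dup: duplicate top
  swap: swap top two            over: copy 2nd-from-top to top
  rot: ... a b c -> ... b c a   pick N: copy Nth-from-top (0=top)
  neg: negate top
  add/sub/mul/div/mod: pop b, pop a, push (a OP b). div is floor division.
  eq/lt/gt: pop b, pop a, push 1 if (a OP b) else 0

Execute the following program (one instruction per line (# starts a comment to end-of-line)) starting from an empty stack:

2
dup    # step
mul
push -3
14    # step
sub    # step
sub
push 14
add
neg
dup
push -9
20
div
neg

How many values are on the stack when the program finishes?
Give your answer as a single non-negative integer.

Answer: 3

Derivation:
After 'push 2': stack = [2] (depth 1)
After 'dup': stack = [2, 2] (depth 2)
After 'mul': stack = [4] (depth 1)
After 'push -3': stack = [4, -3] (depth 2)
After 'push 14': stack = [4, -3, 14] (depth 3)
After 'sub': stack = [4, -17] (depth 2)
After 'sub': stack = [21] (depth 1)
After 'push 14': stack = [21, 14] (depth 2)
After 'add': stack = [35] (depth 1)
After 'neg': stack = [-35] (depth 1)
After 'dup': stack = [-35, -35] (depth 2)
After 'push -9': stack = [-35, -35, -9] (depth 3)
After 'push 20': stack = [-35, -35, -9, 20] (depth 4)
After 'div': stack = [-35, -35, -1] (depth 3)
After 'neg': stack = [-35, -35, 1] (depth 3)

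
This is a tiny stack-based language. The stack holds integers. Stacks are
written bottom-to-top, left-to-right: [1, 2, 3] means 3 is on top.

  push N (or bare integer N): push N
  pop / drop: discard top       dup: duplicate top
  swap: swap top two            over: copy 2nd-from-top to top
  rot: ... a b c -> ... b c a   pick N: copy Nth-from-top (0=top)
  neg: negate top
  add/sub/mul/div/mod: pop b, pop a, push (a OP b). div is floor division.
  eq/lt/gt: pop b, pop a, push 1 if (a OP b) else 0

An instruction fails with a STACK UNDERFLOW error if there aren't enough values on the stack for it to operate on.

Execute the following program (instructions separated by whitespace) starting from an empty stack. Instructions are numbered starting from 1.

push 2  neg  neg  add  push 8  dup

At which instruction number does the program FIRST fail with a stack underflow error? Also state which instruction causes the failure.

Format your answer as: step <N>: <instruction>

Answer: step 4: add

Derivation:
Step 1 ('push 2'): stack = [2], depth = 1
Step 2 ('neg'): stack = [-2], depth = 1
Step 3 ('neg'): stack = [2], depth = 1
Step 4 ('add'): needs 2 value(s) but depth is 1 — STACK UNDERFLOW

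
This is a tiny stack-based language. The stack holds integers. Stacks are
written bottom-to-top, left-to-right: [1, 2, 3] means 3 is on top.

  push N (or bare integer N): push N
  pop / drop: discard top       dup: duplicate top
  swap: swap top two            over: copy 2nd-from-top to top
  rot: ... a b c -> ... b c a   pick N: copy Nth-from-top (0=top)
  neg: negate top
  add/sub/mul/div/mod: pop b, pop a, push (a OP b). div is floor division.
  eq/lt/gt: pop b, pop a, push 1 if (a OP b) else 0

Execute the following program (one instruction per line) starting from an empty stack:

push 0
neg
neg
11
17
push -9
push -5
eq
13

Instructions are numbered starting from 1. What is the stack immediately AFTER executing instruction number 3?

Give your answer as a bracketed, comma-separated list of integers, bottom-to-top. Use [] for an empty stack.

Step 1 ('push 0'): [0]
Step 2 ('neg'): [0]
Step 3 ('neg'): [0]

Answer: [0]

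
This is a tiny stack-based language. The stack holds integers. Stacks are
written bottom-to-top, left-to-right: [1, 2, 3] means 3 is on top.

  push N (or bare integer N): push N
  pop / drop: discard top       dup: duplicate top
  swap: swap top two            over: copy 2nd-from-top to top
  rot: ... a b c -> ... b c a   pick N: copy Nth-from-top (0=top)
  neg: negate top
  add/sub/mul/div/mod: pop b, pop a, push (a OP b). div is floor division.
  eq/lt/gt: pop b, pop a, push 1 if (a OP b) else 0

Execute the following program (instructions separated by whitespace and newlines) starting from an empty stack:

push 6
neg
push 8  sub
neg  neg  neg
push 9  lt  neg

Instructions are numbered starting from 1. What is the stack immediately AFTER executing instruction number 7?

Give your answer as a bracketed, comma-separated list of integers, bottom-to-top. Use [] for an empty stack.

Answer: [14]

Derivation:
Step 1 ('push 6'): [6]
Step 2 ('neg'): [-6]
Step 3 ('push 8'): [-6, 8]
Step 4 ('sub'): [-14]
Step 5 ('neg'): [14]
Step 6 ('neg'): [-14]
Step 7 ('neg'): [14]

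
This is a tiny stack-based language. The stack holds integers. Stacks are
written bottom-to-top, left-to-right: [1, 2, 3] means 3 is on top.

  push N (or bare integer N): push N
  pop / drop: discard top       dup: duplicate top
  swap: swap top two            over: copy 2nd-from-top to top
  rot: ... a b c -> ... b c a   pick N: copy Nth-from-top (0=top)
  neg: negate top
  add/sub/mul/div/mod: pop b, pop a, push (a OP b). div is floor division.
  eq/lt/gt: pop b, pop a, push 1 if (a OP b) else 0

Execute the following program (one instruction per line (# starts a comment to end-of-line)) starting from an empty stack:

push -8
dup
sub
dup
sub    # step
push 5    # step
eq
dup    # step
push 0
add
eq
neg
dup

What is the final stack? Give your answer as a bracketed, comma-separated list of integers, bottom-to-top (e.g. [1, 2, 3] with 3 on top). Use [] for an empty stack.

Answer: [-1, -1]

Derivation:
After 'push -8': [-8]
After 'dup': [-8, -8]
After 'sub': [0]
After 'dup': [0, 0]
After 'sub': [0]
After 'push 5': [0, 5]
After 'eq': [0]
After 'dup': [0, 0]
After 'push 0': [0, 0, 0]
After 'add': [0, 0]
After 'eq': [1]
After 'neg': [-1]
After 'dup': [-1, -1]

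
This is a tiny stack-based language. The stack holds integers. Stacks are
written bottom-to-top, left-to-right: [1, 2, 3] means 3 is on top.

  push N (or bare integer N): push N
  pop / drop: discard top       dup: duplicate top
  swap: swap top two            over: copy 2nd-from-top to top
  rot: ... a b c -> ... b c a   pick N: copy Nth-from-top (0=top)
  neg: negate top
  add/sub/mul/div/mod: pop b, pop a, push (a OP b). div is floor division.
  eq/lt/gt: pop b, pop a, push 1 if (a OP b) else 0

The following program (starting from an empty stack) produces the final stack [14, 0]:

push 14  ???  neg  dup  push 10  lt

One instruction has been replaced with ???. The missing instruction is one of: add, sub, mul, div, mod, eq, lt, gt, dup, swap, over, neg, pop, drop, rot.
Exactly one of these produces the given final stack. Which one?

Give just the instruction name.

Answer: neg

Derivation:
Stack before ???: [14]
Stack after ???:  [-14]
The instruction that transforms [14] -> [-14] is: neg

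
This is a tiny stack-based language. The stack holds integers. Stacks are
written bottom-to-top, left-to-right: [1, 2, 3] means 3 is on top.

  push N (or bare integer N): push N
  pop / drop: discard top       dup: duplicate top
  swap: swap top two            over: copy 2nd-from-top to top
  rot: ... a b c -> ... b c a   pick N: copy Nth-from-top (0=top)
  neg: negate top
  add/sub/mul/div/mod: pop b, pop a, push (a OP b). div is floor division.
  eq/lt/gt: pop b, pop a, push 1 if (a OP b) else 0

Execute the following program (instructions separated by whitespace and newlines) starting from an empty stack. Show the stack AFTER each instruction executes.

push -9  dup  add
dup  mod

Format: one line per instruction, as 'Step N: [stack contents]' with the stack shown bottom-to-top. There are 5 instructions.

Step 1: [-9]
Step 2: [-9, -9]
Step 3: [-18]
Step 4: [-18, -18]
Step 5: [0]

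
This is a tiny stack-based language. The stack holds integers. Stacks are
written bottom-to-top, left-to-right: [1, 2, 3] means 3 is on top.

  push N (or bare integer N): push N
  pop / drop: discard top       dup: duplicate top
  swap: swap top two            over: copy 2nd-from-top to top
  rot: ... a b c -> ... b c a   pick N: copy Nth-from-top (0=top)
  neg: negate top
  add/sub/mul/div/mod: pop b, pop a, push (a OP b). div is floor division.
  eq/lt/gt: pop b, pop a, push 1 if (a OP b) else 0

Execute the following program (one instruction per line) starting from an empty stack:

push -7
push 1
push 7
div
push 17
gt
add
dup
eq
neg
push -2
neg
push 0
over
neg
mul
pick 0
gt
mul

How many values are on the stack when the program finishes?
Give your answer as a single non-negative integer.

After 'push -7': stack = [-7] (depth 1)
After 'push 1': stack = [-7, 1] (depth 2)
After 'push 7': stack = [-7, 1, 7] (depth 3)
After 'div': stack = [-7, 0] (depth 2)
After 'push 17': stack = [-7, 0, 17] (depth 3)
After 'gt': stack = [-7, 0] (depth 2)
After 'add': stack = [-7] (depth 1)
After 'dup': stack = [-7, -7] (depth 2)
After 'eq': stack = [1] (depth 1)
After 'neg': stack = [-1] (depth 1)
After 'push -2': stack = [-1, -2] (depth 2)
After 'neg': stack = [-1, 2] (depth 2)
After 'push 0': stack = [-1, 2, 0] (depth 3)
After 'over': stack = [-1, 2, 0, 2] (depth 4)
After 'neg': stack = [-1, 2, 0, -2] (depth 4)
After 'mul': stack = [-1, 2, 0] (depth 3)
After 'pick 0': stack = [-1, 2, 0, 0] (depth 4)
After 'gt': stack = [-1, 2, 0] (depth 3)
After 'mul': stack = [-1, 0] (depth 2)

Answer: 2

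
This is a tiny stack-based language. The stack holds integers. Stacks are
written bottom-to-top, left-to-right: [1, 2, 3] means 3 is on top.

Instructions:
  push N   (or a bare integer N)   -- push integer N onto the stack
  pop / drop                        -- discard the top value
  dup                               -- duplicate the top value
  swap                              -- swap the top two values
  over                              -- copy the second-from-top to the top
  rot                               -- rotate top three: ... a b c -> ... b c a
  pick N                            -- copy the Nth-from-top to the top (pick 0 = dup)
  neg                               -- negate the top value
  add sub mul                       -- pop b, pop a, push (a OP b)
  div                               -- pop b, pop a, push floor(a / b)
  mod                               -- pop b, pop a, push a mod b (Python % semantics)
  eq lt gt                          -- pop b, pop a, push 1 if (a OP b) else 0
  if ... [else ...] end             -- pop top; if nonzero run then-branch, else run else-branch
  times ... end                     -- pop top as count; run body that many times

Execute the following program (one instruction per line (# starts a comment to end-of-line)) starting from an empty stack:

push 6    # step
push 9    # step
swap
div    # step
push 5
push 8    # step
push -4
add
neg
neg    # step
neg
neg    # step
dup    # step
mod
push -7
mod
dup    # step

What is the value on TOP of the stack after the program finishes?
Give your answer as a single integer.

Answer: 0

Derivation:
After 'push 6': [6]
After 'push 9': [6, 9]
After 'swap': [9, 6]
After 'div': [1]
After 'push 5': [1, 5]
After 'push 8': [1, 5, 8]
After 'push -4': [1, 5, 8, -4]
After 'add': [1, 5, 4]
After 'neg': [1, 5, -4]
After 'neg': [1, 5, 4]
After 'neg': [1, 5, -4]
After 'neg': [1, 5, 4]
After 'dup': [1, 5, 4, 4]
After 'mod': [1, 5, 0]
After 'push -7': [1, 5, 0, -7]
After 'mod': [1, 5, 0]
After 'dup': [1, 5, 0, 0]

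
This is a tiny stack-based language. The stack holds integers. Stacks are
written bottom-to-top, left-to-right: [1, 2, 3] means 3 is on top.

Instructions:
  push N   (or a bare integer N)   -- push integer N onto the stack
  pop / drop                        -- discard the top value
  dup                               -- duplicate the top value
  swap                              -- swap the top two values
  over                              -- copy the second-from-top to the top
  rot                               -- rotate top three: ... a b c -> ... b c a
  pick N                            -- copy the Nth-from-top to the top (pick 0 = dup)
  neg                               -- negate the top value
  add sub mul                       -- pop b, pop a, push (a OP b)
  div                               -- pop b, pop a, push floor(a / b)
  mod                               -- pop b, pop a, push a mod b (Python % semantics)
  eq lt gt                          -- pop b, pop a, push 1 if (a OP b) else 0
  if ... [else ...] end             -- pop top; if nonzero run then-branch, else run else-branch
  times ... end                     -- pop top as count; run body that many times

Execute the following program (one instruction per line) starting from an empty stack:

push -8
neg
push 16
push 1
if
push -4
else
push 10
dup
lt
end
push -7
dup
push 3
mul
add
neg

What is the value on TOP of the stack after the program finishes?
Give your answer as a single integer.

After 'push -8': [-8]
After 'neg': [8]
After 'push 16': [8, 16]
After 'push 1': [8, 16, 1]
After 'if': [8, 16]
After 'push -4': [8, 16, -4]
After 'push -7': [8, 16, -4, -7]
After 'dup': [8, 16, -4, -7, -7]
After 'push 3': [8, 16, -4, -7, -7, 3]
After 'mul': [8, 16, -4, -7, -21]
After 'add': [8, 16, -4, -28]
After 'neg': [8, 16, -4, 28]

Answer: 28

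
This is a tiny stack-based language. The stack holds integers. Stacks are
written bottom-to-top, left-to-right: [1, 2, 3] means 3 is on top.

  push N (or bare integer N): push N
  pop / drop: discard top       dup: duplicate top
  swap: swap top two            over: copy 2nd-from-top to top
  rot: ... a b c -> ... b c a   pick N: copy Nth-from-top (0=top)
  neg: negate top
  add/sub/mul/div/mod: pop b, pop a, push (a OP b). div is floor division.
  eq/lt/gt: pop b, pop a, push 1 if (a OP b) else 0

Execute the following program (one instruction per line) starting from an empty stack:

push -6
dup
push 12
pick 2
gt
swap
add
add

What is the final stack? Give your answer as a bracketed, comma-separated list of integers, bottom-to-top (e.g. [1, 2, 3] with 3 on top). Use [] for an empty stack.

After 'push -6': [-6]
After 'dup': [-6, -6]
After 'push 12': [-6, -6, 12]
After 'pick 2': [-6, -6, 12, -6]
After 'gt': [-6, -6, 1]
After 'swap': [-6, 1, -6]
After 'add': [-6, -5]
After 'add': [-11]

Answer: [-11]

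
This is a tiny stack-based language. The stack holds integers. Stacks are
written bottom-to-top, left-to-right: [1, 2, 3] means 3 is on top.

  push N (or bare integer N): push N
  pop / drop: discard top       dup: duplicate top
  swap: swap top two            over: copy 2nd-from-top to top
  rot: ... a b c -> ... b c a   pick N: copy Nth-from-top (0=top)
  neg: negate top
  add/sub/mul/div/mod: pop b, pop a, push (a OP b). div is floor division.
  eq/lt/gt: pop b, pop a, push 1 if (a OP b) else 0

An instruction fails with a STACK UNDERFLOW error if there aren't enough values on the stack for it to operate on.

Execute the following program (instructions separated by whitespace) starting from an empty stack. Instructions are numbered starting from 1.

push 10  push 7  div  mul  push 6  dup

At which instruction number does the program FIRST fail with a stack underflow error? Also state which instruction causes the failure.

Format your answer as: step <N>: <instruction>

Step 1 ('push 10'): stack = [10], depth = 1
Step 2 ('push 7'): stack = [10, 7], depth = 2
Step 3 ('div'): stack = [1], depth = 1
Step 4 ('mul'): needs 2 value(s) but depth is 1 — STACK UNDERFLOW

Answer: step 4: mul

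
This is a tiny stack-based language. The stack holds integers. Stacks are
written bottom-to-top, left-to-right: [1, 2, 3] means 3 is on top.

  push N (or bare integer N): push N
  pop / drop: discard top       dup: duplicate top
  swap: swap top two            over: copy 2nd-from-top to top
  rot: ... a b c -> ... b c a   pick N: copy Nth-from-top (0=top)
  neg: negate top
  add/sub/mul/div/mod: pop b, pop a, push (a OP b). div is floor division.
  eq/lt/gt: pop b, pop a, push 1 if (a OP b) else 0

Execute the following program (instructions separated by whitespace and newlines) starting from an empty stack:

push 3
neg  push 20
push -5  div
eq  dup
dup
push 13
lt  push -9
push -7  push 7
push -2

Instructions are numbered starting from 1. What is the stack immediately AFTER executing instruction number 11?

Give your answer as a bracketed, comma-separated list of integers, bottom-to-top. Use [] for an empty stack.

Answer: [0, 0, 1, -9]

Derivation:
Step 1 ('push 3'): [3]
Step 2 ('neg'): [-3]
Step 3 ('push 20'): [-3, 20]
Step 4 ('push -5'): [-3, 20, -5]
Step 5 ('div'): [-3, -4]
Step 6 ('eq'): [0]
Step 7 ('dup'): [0, 0]
Step 8 ('dup'): [0, 0, 0]
Step 9 ('push 13'): [0, 0, 0, 13]
Step 10 ('lt'): [0, 0, 1]
Step 11 ('push -9'): [0, 0, 1, -9]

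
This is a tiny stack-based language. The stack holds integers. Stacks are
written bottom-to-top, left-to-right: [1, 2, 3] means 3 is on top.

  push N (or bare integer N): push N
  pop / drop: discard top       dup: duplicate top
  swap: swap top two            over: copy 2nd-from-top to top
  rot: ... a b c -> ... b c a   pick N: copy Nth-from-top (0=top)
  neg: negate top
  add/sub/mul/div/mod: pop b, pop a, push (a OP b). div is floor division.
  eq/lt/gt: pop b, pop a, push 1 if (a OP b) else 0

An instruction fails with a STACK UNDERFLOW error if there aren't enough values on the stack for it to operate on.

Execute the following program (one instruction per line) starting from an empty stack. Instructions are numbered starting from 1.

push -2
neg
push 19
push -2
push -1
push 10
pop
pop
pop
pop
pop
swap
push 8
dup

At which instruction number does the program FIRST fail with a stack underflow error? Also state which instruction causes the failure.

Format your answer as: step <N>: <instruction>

Step 1 ('push -2'): stack = [-2], depth = 1
Step 2 ('neg'): stack = [2], depth = 1
Step 3 ('push 19'): stack = [2, 19], depth = 2
Step 4 ('push -2'): stack = [2, 19, -2], depth = 3
Step 5 ('push -1'): stack = [2, 19, -2, -1], depth = 4
Step 6 ('push 10'): stack = [2, 19, -2, -1, 10], depth = 5
Step 7 ('pop'): stack = [2, 19, -2, -1], depth = 4
Step 8 ('pop'): stack = [2, 19, -2], depth = 3
Step 9 ('pop'): stack = [2, 19], depth = 2
Step 10 ('pop'): stack = [2], depth = 1
Step 11 ('pop'): stack = [], depth = 0
Step 12 ('swap'): needs 2 value(s) but depth is 0 — STACK UNDERFLOW

Answer: step 12: swap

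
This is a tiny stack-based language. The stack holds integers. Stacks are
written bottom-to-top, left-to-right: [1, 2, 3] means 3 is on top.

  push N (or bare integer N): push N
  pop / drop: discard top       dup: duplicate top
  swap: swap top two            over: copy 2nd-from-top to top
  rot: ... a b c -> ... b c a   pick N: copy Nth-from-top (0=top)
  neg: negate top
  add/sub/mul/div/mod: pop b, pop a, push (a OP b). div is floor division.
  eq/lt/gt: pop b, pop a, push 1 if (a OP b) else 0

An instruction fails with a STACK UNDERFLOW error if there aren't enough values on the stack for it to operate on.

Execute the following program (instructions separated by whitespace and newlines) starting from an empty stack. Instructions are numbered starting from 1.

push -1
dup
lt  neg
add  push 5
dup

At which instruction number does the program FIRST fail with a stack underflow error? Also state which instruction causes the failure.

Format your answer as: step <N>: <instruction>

Answer: step 5: add

Derivation:
Step 1 ('push -1'): stack = [-1], depth = 1
Step 2 ('dup'): stack = [-1, -1], depth = 2
Step 3 ('lt'): stack = [0], depth = 1
Step 4 ('neg'): stack = [0], depth = 1
Step 5 ('add'): needs 2 value(s) but depth is 1 — STACK UNDERFLOW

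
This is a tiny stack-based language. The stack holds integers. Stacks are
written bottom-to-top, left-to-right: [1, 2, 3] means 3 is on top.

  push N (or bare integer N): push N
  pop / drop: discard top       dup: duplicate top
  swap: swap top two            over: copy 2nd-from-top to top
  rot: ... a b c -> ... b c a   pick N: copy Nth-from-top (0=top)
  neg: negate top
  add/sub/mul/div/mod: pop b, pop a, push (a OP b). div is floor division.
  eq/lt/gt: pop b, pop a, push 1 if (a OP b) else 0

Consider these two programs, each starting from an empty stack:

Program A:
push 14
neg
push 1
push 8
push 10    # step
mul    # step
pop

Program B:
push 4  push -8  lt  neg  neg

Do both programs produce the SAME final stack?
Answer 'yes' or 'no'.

Answer: no

Derivation:
Program A trace:
  After 'push 14': [14]
  After 'neg': [-14]
  After 'push 1': [-14, 1]
  After 'push 8': [-14, 1, 8]
  After 'push 10': [-14, 1, 8, 10]
  After 'mul': [-14, 1, 80]
  After 'pop': [-14, 1]
Program A final stack: [-14, 1]

Program B trace:
  After 'push 4': [4]
  After 'push -8': [4, -8]
  After 'lt': [0]
  After 'neg': [0]
  After 'neg': [0]
Program B final stack: [0]
Same: no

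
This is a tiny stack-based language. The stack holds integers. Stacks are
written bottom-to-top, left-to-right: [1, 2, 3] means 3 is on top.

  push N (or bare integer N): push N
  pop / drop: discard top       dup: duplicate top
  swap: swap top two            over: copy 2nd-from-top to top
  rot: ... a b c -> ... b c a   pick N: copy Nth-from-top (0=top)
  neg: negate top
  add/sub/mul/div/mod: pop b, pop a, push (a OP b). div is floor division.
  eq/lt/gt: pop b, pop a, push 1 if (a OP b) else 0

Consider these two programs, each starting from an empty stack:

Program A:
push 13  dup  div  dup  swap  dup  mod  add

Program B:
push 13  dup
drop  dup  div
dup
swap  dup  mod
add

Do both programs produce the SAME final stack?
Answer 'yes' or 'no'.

Program A trace:
  After 'push 13': [13]
  After 'dup': [13, 13]
  After 'div': [1]
  After 'dup': [1, 1]
  After 'swap': [1, 1]
  After 'dup': [1, 1, 1]
  After 'mod': [1, 0]
  After 'add': [1]
Program A final stack: [1]

Program B trace:
  After 'push 13': [13]
  After 'dup': [13, 13]
  After 'drop': [13]
  After 'dup': [13, 13]
  After 'div': [1]
  After 'dup': [1, 1]
  After 'swap': [1, 1]
  After 'dup': [1, 1, 1]
  After 'mod': [1, 0]
  After 'add': [1]
Program B final stack: [1]
Same: yes

Answer: yes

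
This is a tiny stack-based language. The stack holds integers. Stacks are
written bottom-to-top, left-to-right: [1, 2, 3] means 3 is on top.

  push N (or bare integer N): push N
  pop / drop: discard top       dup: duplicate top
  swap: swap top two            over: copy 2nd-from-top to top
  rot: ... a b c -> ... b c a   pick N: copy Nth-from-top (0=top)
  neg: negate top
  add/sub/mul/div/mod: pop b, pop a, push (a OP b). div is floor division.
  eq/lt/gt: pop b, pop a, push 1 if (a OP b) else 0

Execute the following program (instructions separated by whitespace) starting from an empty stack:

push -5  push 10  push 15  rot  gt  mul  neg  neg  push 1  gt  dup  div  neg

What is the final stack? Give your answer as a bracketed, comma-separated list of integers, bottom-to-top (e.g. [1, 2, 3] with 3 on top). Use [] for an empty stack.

After 'push -5': [-5]
After 'push 10': [-5, 10]
After 'push 15': [-5, 10, 15]
After 'rot': [10, 15, -5]
After 'gt': [10, 1]
After 'mul': [10]
After 'neg': [-10]
After 'neg': [10]
After 'push 1': [10, 1]
After 'gt': [1]
After 'dup': [1, 1]
After 'div': [1]
After 'neg': [-1]

Answer: [-1]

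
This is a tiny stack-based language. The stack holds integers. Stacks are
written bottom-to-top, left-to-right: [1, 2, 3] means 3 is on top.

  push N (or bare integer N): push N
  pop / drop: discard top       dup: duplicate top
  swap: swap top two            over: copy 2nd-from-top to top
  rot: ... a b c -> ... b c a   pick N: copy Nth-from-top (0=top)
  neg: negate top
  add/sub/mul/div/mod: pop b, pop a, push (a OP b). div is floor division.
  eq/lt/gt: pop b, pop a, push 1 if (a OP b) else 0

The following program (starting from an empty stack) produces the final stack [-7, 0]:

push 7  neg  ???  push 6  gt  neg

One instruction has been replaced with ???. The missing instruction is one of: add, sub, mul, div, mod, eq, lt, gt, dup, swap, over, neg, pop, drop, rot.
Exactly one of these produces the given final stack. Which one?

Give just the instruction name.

Stack before ???: [-7]
Stack after ???:  [-7, -7]
The instruction that transforms [-7] -> [-7, -7] is: dup

Answer: dup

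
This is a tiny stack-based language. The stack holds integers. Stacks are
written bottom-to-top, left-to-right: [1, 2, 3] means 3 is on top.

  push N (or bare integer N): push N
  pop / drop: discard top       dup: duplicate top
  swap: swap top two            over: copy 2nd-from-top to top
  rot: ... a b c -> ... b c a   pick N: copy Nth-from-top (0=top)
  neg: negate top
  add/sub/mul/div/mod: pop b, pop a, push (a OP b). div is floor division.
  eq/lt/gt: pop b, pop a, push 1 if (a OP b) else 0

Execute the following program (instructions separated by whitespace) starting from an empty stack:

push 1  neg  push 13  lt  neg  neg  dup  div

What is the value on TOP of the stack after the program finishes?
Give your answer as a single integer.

After 'push 1': [1]
After 'neg': [-1]
After 'push 13': [-1, 13]
After 'lt': [1]
After 'neg': [-1]
After 'neg': [1]
After 'dup': [1, 1]
After 'div': [1]

Answer: 1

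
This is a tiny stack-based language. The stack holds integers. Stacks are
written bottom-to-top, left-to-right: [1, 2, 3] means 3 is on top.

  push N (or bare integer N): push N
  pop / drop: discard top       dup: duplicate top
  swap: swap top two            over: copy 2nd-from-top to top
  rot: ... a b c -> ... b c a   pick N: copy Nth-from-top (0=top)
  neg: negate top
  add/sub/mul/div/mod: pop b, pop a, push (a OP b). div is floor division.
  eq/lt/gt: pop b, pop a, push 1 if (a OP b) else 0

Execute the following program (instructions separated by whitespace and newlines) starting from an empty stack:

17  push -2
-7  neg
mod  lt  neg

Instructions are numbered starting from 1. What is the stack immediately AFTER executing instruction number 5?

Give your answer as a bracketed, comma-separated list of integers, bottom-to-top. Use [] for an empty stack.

Step 1 ('17'): [17]
Step 2 ('push -2'): [17, -2]
Step 3 ('-7'): [17, -2, -7]
Step 4 ('neg'): [17, -2, 7]
Step 5 ('mod'): [17, 5]

Answer: [17, 5]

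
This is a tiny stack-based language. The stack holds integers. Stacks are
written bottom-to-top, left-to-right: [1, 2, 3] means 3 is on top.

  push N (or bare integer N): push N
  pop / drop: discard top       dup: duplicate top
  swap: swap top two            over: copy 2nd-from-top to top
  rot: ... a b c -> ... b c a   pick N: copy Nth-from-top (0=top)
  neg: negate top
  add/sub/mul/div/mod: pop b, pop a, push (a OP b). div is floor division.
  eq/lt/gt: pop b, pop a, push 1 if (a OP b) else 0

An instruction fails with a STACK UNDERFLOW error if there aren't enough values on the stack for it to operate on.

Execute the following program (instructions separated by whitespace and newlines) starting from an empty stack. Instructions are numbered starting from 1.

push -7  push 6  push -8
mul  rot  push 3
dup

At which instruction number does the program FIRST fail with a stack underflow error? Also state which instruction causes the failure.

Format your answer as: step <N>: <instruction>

Step 1 ('push -7'): stack = [-7], depth = 1
Step 2 ('push 6'): stack = [-7, 6], depth = 2
Step 3 ('push -8'): stack = [-7, 6, -8], depth = 3
Step 4 ('mul'): stack = [-7, -48], depth = 2
Step 5 ('rot'): needs 3 value(s) but depth is 2 — STACK UNDERFLOW

Answer: step 5: rot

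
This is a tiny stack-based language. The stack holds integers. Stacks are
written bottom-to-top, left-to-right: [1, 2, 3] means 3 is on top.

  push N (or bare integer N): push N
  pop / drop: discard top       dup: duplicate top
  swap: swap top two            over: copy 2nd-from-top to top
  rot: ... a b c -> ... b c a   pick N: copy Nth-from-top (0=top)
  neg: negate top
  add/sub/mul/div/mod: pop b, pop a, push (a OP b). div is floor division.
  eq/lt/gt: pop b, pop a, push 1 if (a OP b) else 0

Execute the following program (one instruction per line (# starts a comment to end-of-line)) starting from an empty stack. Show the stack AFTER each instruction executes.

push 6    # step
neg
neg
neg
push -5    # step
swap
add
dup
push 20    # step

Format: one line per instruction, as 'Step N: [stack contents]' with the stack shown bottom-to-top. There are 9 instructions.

Step 1: [6]
Step 2: [-6]
Step 3: [6]
Step 4: [-6]
Step 5: [-6, -5]
Step 6: [-5, -6]
Step 7: [-11]
Step 8: [-11, -11]
Step 9: [-11, -11, 20]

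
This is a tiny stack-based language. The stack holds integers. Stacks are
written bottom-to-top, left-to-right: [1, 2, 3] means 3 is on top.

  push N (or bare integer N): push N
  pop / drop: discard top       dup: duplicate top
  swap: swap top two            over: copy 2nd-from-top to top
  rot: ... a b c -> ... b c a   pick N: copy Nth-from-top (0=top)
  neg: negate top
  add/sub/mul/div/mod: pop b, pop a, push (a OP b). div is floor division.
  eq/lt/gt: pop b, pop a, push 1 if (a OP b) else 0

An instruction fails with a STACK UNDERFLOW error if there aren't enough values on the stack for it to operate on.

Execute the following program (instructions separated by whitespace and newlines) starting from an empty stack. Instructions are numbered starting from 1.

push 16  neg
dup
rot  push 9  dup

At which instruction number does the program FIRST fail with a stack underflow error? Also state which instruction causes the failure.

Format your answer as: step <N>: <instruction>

Answer: step 4: rot

Derivation:
Step 1 ('push 16'): stack = [16], depth = 1
Step 2 ('neg'): stack = [-16], depth = 1
Step 3 ('dup'): stack = [-16, -16], depth = 2
Step 4 ('rot'): needs 3 value(s) but depth is 2 — STACK UNDERFLOW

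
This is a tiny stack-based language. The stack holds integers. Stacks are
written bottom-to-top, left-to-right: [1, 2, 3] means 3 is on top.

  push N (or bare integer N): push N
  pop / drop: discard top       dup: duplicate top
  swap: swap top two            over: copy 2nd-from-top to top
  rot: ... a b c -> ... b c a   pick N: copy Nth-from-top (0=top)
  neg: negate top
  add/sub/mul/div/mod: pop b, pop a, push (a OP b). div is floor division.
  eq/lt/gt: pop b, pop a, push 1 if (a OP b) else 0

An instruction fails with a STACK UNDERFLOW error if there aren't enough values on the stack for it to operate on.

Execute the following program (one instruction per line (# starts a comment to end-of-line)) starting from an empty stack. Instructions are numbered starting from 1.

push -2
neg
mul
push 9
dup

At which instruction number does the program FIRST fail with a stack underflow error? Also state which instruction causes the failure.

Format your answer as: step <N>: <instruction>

Answer: step 3: mul

Derivation:
Step 1 ('push -2'): stack = [-2], depth = 1
Step 2 ('neg'): stack = [2], depth = 1
Step 3 ('mul'): needs 2 value(s) but depth is 1 — STACK UNDERFLOW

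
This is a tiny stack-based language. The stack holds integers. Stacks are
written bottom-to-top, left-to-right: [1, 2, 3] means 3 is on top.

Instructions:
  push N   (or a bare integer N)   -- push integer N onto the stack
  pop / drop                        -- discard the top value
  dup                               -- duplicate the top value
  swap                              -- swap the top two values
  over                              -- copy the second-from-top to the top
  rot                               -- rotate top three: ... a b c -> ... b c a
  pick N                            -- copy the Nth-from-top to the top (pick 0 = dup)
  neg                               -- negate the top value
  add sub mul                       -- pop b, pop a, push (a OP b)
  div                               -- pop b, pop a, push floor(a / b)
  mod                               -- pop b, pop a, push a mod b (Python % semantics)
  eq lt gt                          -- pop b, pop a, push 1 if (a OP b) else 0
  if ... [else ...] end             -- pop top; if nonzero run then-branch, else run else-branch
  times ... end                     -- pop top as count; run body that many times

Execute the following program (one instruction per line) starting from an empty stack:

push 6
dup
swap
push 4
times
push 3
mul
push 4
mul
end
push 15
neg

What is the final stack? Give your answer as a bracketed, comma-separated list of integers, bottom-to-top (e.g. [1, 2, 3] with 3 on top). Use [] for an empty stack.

After 'push 6': [6]
After 'dup': [6, 6]
After 'swap': [6, 6]
After 'push 4': [6, 6, 4]
After 'times': [6, 6]
After 'push 3': [6, 6, 3]
After 'mul': [6, 18]
After 'push 4': [6, 18, 4]
After 'mul': [6, 72]
After 'push 3': [6, 72, 3]
After 'mul': [6, 216]
After 'push 4': [6, 216, 4]
After 'mul': [6, 864]
After 'push 3': [6, 864, 3]
After 'mul': [6, 2592]
After 'push 4': [6, 2592, 4]
After 'mul': [6, 10368]
After 'push 3': [6, 10368, 3]
After 'mul': [6, 31104]
After 'push 4': [6, 31104, 4]
After 'mul': [6, 124416]
After 'push 15': [6, 124416, 15]
After 'neg': [6, 124416, -15]

Answer: [6, 124416, -15]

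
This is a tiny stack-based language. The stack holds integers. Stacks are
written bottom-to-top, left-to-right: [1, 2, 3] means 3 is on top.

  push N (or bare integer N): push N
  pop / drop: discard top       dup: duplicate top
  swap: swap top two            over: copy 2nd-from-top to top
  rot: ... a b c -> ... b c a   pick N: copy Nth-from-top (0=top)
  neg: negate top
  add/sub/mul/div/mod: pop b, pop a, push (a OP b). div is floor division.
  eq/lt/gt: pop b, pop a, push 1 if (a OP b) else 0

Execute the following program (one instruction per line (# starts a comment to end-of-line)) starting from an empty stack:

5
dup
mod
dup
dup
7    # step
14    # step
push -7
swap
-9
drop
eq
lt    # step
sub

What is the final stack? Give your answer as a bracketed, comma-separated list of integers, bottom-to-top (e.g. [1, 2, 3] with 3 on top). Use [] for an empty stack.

Answer: [0, 0, 0]

Derivation:
After 'push 5': [5]
After 'dup': [5, 5]
After 'mod': [0]
After 'dup': [0, 0]
After 'dup': [0, 0, 0]
After 'push 7': [0, 0, 0, 7]
After 'push 14': [0, 0, 0, 7, 14]
After 'push -7': [0, 0, 0, 7, 14, -7]
After 'swap': [0, 0, 0, 7, -7, 14]
After 'push -9': [0, 0, 0, 7, -7, 14, -9]
After 'drop': [0, 0, 0, 7, -7, 14]
After 'eq': [0, 0, 0, 7, 0]
After 'lt': [0, 0, 0, 0]
After 'sub': [0, 0, 0]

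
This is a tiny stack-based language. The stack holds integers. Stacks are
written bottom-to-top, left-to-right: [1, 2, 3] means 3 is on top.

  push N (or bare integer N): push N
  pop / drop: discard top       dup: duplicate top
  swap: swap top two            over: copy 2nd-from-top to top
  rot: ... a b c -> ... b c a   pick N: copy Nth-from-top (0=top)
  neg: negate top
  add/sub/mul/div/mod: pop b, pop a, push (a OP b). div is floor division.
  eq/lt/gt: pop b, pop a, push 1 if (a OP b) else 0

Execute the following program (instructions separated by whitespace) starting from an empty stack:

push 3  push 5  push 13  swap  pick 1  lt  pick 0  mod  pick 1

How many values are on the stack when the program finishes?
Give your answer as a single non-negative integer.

After 'push 3': stack = [3] (depth 1)
After 'push 5': stack = [3, 5] (depth 2)
After 'push 13': stack = [3, 5, 13] (depth 3)
After 'swap': stack = [3, 13, 5] (depth 3)
After 'pick 1': stack = [3, 13, 5, 13] (depth 4)
After 'lt': stack = [3, 13, 1] (depth 3)
After 'pick 0': stack = [3, 13, 1, 1] (depth 4)
After 'mod': stack = [3, 13, 0] (depth 3)
After 'pick 1': stack = [3, 13, 0, 13] (depth 4)

Answer: 4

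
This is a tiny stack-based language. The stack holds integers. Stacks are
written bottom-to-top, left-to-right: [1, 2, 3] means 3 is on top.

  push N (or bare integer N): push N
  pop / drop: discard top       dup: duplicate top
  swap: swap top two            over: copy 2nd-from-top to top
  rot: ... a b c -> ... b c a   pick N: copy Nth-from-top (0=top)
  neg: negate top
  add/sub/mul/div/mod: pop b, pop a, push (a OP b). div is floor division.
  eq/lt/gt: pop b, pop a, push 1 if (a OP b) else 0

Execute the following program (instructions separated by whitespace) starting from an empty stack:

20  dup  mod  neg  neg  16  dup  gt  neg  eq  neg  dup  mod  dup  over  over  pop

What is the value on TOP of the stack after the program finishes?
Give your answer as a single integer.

After 'push 20': [20]
After 'dup': [20, 20]
After 'mod': [0]
After 'neg': [0]
After 'neg': [0]
After 'push 16': [0, 16]
After 'dup': [0, 16, 16]
After 'gt': [0, 0]
After 'neg': [0, 0]
After 'eq': [1]
After 'neg': [-1]
After 'dup': [-1, -1]
After 'mod': [0]
After 'dup': [0, 0]
After 'over': [0, 0, 0]
After 'over': [0, 0, 0, 0]
After 'pop': [0, 0, 0]

Answer: 0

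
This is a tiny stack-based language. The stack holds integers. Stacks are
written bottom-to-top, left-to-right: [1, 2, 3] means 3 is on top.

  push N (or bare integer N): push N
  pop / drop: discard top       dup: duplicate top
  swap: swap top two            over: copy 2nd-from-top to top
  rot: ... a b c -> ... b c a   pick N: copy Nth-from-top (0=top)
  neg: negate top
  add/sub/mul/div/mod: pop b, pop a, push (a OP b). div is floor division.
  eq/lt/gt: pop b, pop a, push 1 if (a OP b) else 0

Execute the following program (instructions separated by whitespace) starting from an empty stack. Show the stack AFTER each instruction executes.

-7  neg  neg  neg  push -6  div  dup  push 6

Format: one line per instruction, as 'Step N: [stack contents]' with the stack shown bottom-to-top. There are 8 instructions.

Step 1: [-7]
Step 2: [7]
Step 3: [-7]
Step 4: [7]
Step 5: [7, -6]
Step 6: [-2]
Step 7: [-2, -2]
Step 8: [-2, -2, 6]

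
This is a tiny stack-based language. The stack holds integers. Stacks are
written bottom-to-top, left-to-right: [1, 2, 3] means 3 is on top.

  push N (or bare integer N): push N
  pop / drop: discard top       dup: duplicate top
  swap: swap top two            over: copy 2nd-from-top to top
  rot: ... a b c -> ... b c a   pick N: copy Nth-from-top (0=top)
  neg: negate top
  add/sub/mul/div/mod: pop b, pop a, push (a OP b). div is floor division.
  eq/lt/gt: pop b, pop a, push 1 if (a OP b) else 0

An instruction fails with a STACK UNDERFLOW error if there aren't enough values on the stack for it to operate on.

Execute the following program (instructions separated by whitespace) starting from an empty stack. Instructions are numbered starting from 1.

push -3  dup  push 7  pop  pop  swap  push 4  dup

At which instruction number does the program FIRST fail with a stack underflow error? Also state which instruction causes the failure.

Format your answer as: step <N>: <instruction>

Answer: step 6: swap

Derivation:
Step 1 ('push -3'): stack = [-3], depth = 1
Step 2 ('dup'): stack = [-3, -3], depth = 2
Step 3 ('push 7'): stack = [-3, -3, 7], depth = 3
Step 4 ('pop'): stack = [-3, -3], depth = 2
Step 5 ('pop'): stack = [-3], depth = 1
Step 6 ('swap'): needs 2 value(s) but depth is 1 — STACK UNDERFLOW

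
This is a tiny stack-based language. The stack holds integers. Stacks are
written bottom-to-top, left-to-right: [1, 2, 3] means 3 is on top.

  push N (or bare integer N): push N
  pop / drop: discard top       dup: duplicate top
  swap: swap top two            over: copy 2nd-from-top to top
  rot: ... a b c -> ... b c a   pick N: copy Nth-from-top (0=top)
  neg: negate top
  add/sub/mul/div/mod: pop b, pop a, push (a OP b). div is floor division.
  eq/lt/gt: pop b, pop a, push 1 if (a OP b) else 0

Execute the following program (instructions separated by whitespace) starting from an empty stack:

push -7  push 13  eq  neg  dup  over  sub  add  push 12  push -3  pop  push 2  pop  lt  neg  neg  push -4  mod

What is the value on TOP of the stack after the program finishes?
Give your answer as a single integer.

After 'push -7': [-7]
After 'push 13': [-7, 13]
After 'eq': [0]
After 'neg': [0]
After 'dup': [0, 0]
After 'over': [0, 0, 0]
After 'sub': [0, 0]
After 'add': [0]
After 'push 12': [0, 12]
After 'push -3': [0, 12, -3]
After 'pop': [0, 12]
After 'push 2': [0, 12, 2]
After 'pop': [0, 12]
After 'lt': [1]
After 'neg': [-1]
After 'neg': [1]
After 'push -4': [1, -4]
After 'mod': [-3]

Answer: -3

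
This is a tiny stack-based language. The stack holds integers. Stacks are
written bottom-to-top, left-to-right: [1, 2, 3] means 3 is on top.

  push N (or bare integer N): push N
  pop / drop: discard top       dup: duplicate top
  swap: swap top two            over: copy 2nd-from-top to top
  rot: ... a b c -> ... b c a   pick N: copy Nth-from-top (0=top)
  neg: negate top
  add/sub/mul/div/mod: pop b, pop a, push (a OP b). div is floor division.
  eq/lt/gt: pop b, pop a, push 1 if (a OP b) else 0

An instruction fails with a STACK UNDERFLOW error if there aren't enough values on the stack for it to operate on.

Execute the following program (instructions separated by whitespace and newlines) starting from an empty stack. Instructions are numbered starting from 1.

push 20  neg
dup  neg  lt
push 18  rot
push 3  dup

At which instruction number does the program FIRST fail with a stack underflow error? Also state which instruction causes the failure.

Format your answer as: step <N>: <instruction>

Step 1 ('push 20'): stack = [20], depth = 1
Step 2 ('neg'): stack = [-20], depth = 1
Step 3 ('dup'): stack = [-20, -20], depth = 2
Step 4 ('neg'): stack = [-20, 20], depth = 2
Step 5 ('lt'): stack = [1], depth = 1
Step 6 ('push 18'): stack = [1, 18], depth = 2
Step 7 ('rot'): needs 3 value(s) but depth is 2 — STACK UNDERFLOW

Answer: step 7: rot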